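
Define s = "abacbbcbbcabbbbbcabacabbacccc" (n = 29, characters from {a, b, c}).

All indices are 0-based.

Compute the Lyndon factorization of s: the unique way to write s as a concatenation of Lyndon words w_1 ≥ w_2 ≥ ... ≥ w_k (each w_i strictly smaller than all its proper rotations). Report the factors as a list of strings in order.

emit factor 1: 'abacbbcbbcabbbbbc' (i=0, period=17)
emit factor 2: 'abacabbacccc' (i=17, period=12)

["abacbbcbbcabbbbbc", "abacabbacccc"]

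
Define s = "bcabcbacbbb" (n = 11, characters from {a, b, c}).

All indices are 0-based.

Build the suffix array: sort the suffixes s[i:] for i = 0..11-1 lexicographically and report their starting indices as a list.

[2, 6, 10, 5, 9, 8, 0, 3, 1, 4, 7]

rank→(start, suffix):
  0 → (2, 'abcbacbbb')
  1 → (6, 'acbbb')
  2 → (10, 'b')
  3 → (5, 'bacbbb')
  4 → (9, 'bb')
  5 → (8, 'bbb')
  6 → (0, 'bcabcbacbbb')
  7 → (3, 'bcbacbbb')
  8 → (1, 'cabcbacbbb')
  9 → (4, 'cbacbbb')
  10 → (7, 'cbbb')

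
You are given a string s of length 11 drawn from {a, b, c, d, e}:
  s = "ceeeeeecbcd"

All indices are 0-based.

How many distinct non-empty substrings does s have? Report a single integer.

rank | idx | suffix
   0 |   8 | bcd
   1 |   7 | cbcd
   2 |   9 | cd
   3 |   0 | ceeeeeecbcd
   4 |  10 | d
   5 |   6 | ecbcd
   6 |   5 | eecbcd
   7 |   4 | eeecbcd
   8 |   3 | eeeecbcd
   9 |   2 | eeeeecbcd
  10 |   1 | eeeeeecbcd

SA = [8, 7, 9, 0, 10, 6, 5, 4, 3, 2, 1]
[i] adj suffixes → lcp
  [1] 8/7 → 0 ('')
  [2] 7/9 → 1 ('c')
  [3] 9/0 → 1 ('c')
  [4] 0/10 → 0 ('')
  [5] 10/6 → 0 ('')
  [6] 6/5 → 1 ('e')
  [7] 5/4 → 2 ('ee')
  [8] 4/3 → 3 ('eee')
  [9] 3/2 → 4 ('eeee')
  [10] 2/1 → 5 ('eeeee')

n(n+1)/2 = 11·12/2 = 66
Σ LCP = 0 + 0 + 1 + 1 + 0 + 0 + 1 + 2 + 3 + 4 + 5 = 17
distinct = 66 − 17 = 49

49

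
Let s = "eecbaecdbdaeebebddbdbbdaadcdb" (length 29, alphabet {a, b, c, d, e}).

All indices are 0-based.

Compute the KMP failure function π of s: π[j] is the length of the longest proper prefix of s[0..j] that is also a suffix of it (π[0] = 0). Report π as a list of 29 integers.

π[0] = 0
j=1 s[j]='e': π[1]=1 (border 'e')
j=2 s[j]='c': k: 1→0; π[2]=0 (border '')
j=3 s[j]='b': π[3]=0 (border '')
j=4 s[j]='a': π[4]=0 (border '')
j=5 s[j]='e': π[5]=1 (border 'e')
j=6 s[j]='c': k: 1→0; π[6]=0 (border '')
j=7 s[j]='d': π[7]=0 (border '')
j=8 s[j]='b': π[8]=0 (border '')
j=9 s[j]='d': π[9]=0 (border '')
j=10 s[j]='a': π[10]=0 (border '')
j=11 s[j]='e': π[11]=1 (border 'e')
j=12 s[j]='e': π[12]=2 (border 'ee')
j=13 s[j]='b': k: 2→1→0; π[13]=0 (border '')
j=14 s[j]='e': π[14]=1 (border 'e')
j=15 s[j]='b': k: 1→0; π[15]=0 (border '')
j=16 s[j]='d': π[16]=0 (border '')
j=17 s[j]='d': π[17]=0 (border '')
j=18 s[j]='b': π[18]=0 (border '')
j=19 s[j]='d': π[19]=0 (border '')
j=20 s[j]='b': π[20]=0 (border '')
j=21 s[j]='b': π[21]=0 (border '')
j=22 s[j]='d': π[22]=0 (border '')
j=23 s[j]='a': π[23]=0 (border '')
j=24 s[j]='a': π[24]=0 (border '')
j=25 s[j]='d': π[25]=0 (border '')
j=26 s[j]='c': π[26]=0 (border '')
j=27 s[j]='d': π[27]=0 (border '')
j=28 s[j]='b': π[28]=0 (border '')

[0, 1, 0, 0, 0, 1, 0, 0, 0, 0, 0, 1, 2, 0, 1, 0, 0, 0, 0, 0, 0, 0, 0, 0, 0, 0, 0, 0, 0]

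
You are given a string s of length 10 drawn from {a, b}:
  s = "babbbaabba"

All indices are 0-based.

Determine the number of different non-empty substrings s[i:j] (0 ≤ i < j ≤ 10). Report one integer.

40

sorted suffixes:
  #0 SA[0]=9  'a'
  #1 SA[1]=5  'aabba'
  #2 SA[2]=6  'abba'
  #3 SA[3]=1  'abbbaabba'
  #4 SA[4]=8  'ba'
  #5 SA[5]=4  'baabba'
  #6 SA[6]=0  'babbbaabba'
  #7 SA[7]=7  'bba'
  #8 SA[8]=3  'bbaabba'
  #9 SA[9]=2  'bbbaabba'

SA = [9, 5, 6, 1, 8, 4, 0, 7, 3, 2]
rank  pair      lcp
   1  s[9:],s[5:]  1  'a'
   2  s[5:],s[6:]  1  'a'
   3  s[6:],s[1:]  3  'abb'
   4  s[1:],s[8:]  0  ''
   5  s[8:],s[4:]  2  'ba'
   6  s[4:],s[0:]  2  'ba'
   7  s[0:],s[7:]  1  'b'
   8  s[7:],s[3:]  3  'bba'
   9  s[3:],s[2:]  2  'bb'

n(n+1)/2 = 10·11/2 = 55
Σ LCP = 0 + 1 + 1 + 3 + 0 + 2 + 2 + 1 + 3 + 2 = 15
distinct = 55 − 15 = 40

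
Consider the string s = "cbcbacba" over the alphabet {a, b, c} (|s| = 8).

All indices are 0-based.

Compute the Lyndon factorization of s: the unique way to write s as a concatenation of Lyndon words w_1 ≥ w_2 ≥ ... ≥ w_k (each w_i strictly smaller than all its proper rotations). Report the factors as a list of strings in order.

["c", "bc", "b", "acb", "a"]

emit factor 1: 'c' (i=0, period=1)
emit factor 2: 'bc' (i=1, period=2)
emit factor 3: 'b' (i=3, period=1)
emit factor 4: 'acb' (i=4, period=3)
emit factor 5: 'a' (i=7, period=1)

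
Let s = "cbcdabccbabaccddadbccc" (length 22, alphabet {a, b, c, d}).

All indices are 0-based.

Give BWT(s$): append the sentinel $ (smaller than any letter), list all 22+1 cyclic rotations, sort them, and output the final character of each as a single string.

rank  rotation                 last
    0  $cbcdabccbabaccddadbccc  c
    1  abaccddadbccc$cbcdabccb  b
    2  abccbabaccddadbccc$cbcd  d
    3  accddadbccc$cbcdabccbab  b
    4  adbccc$cbcdabccbabaccdd  d
    5  babaccddadbccc$cbcdabcc  c
    6  baccddadbccc$cbcdabccba  a
    7  bccbabaccddadbccc$cbcda  a
    8  bccc$cbcdabccbabaccddad  d
    9  bcdabccbabaccddadbccc$c  c
   10  c$cbcdabccbabaccddadbcc  c
   11  cbabaccddadbccc$cbcdabc  c
   12  cbcdabccbabaccddadbccc$  $
   13  cc$cbcdabccbabaccddadbc  c
   14  ccbabaccddadbccc$cbcdab  b
   15  ccc$cbcdabccbabaccddadb  b
   16  ccddadbccc$cbcdabccbaba  a
   17  cdabccbabaccddadbccc$cb  b
   18  cddadbccc$cbcdabccbabac  c
   19  dabccbabaccddadbccc$cbc  c
   20  dadbccc$cbcdabccbabaccd  d
   21  dbccc$cbcdabccbabaccdda  a
   22  ddadbccc$cbcdabccbabacc  c

cbdbdcaadccc$cbbabccdac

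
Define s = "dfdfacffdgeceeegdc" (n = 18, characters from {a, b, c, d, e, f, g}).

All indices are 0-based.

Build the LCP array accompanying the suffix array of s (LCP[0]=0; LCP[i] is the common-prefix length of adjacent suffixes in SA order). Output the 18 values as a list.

[0, 0, 1, 1, 0, 1, 2, 1, 0, 1, 2, 1, 0, 1, 2, 1, 0, 1]

rank | idx | suffix
   0 |   4 | acffdgeceeegdc
   1 |  17 | c
   2 |  11 | ceeegdc
   3 |   5 | cffdgeceeegdc
   4 |  16 | dc
   5 |   2 | dfacffdgeceeegdc
   6 |   0 | dfdfacffdgeceeegdc
   7 |   8 | dgeceeegdc
   8 |  10 | eceeegdc
   9 |  12 | eeegdc
  10 |  13 | eegdc
  11 |  14 | egdc
  12 |   3 | facffdgeceeegdc
  13 |   1 | fdfacffdgeceeegdc
  14 |   7 | fdgeceeegdc
  15 |   6 | ffdgeceeegdc
  16 |  15 | gdc
  17 |   9 | geceeegdc

SA = [4, 17, 11, 5, 16, 2, 0, 8, 10, 12, 13, 14, 3, 1, 7, 6, 15, 9]
rank  pair      lcp
   1  s[4:],s[17:]  0  ''
   2  s[17:],s[11:]  1  'c'
   3  s[11:],s[5:]  1  'c'
   4  s[5:],s[16:]  0  ''
   5  s[16:],s[2:]  1  'd'
   6  s[2:],s[0:]  2  'df'
   7  s[0:],s[8:]  1  'd'
   8  s[8:],s[10:]  0  ''
   9  s[10:],s[12:]  1  'e'
  10  s[12:],s[13:]  2  'ee'
  11  s[13:],s[14:]  1  'e'
  12  s[14:],s[3:]  0  ''
  13  s[3:],s[1:]  1  'f'
  14  s[1:],s[7:]  2  'fd'
  15  s[7:],s[6:]  1  'f'
  16  s[6:],s[15:]  0  ''
  17  s[15:],s[9:]  1  'g'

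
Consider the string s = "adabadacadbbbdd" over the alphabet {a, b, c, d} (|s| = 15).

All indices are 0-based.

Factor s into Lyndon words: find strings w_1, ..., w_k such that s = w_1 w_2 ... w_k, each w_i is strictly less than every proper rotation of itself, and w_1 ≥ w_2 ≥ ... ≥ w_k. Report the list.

["ad", "abadacadbbbdd"]

emit factor 1: 'ad' (i=0, period=2)
emit factor 2: 'abadacadbbbdd' (i=2, period=13)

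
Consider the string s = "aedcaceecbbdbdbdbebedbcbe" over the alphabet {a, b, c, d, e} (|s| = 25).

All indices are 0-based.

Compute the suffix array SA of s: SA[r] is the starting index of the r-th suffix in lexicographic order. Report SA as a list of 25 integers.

[4, 0, 9, 21, 10, 12, 14, 23, 16, 18, 3, 8, 22, 5, 20, 11, 13, 15, 2, 24, 17, 7, 19, 1, 6]

sorted suffixes:
  #0 SA[0]=4  'aceecbbdbdbdbebedbcbe'
  #1 SA[1]=0  'aedcaceecbbdbdbdbebedbcbe'
  #2 SA[2]=9  'bbdbdbdbebedbcbe'
  #3 SA[3]=21  'bcbe'
  #4 SA[4]=10  'bdbdbdbebedbcbe'
  #5 SA[5]=12  'bdbdbebedbcbe'
  #6 SA[6]=14  'bdbebedbcbe'
  #7 SA[7]=23  'be'
  #8 SA[8]=16  'bebedbcbe'
  #9 SA[9]=18  'bedbcbe'
  #10 SA[10]=3  'caceecbbdbdbdbebedbcbe'
  #11 SA[11]=8  'cbbdbdbdbebedbcbe'
  #12 SA[12]=22  'cbe'
  #13 SA[13]=5  'ceecbbdbdbdbebedbcbe'
  #14 SA[14]=20  'dbcbe'
  #15 SA[15]=11  'dbdbdbebedbcbe'
  #16 SA[16]=13  'dbdbebedbcbe'
  #17 SA[17]=15  'dbebedbcbe'
  #18 SA[18]=2  'dcaceecbbdbdbdbebedbcbe'
  #19 SA[19]=24  'e'
  #20 SA[20]=17  'ebedbcbe'
  #21 SA[21]=7  'ecbbdbdbdbebedbcbe'
  #22 SA[22]=19  'edbcbe'
  #23 SA[23]=1  'edcaceecbbdbdbdbebedbcbe'
  #24 SA[24]=6  'eecbbdbdbdbebedbcbe'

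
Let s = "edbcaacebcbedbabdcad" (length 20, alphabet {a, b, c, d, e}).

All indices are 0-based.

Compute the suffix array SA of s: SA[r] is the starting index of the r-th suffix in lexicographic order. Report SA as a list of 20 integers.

[4, 14, 5, 18, 13, 2, 8, 15, 10, 3, 17, 9, 6, 19, 12, 1, 16, 7, 11, 0]

rank | idx | suffix
   0 |   4 | aacebcbedbabdcad
   1 |  14 | abdcad
   2 |   5 | acebcbedbabdcad
   3 |  18 | ad
   4 |  13 | babdcad
   5 |   2 | bcaacebcbedbabdcad
   6 |   8 | bcbedbabdcad
   7 |  15 | bdcad
   8 |  10 | bedbabdcad
   9 |   3 | caacebcbedbabdcad
  10 |  17 | cad
  11 |   9 | cbedbabdcad
  12 |   6 | cebcbedbabdcad
  13 |  19 | d
  14 |  12 | dbabdcad
  15 |   1 | dbcaacebcbedbabdcad
  16 |  16 | dcad
  17 |   7 | ebcbedbabdcad
  18 |  11 | edbabdcad
  19 |   0 | edbcaacebcbedbabdcad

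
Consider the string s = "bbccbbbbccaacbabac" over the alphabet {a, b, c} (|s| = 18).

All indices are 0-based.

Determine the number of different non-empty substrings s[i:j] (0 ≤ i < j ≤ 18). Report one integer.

144

sorted suffixes:
  #0 SA[0]=10  'aacbabac'
  #1 SA[1]=14  'abac'
  #2 SA[2]=16  'ac'
  #3 SA[3]=11  'acbabac'
  #4 SA[4]=13  'babac'
  #5 SA[5]=15  'bac'
  #6 SA[6]=4  'bbbbccaacbabac'
  #7 SA[7]=5  'bbbccaacbabac'
  #8 SA[8]=6  'bbccaacbabac'
  #9 SA[9]=0  'bbccbbbbccaacbabac'
  #10 SA[10]=7  'bccaacbabac'
  #11 SA[11]=1  'bccbbbbccaacbabac'
  #12 SA[12]=17  'c'
  #13 SA[13]=9  'caacbabac'
  #14 SA[14]=12  'cbabac'
  #15 SA[15]=3  'cbbbbccaacbabac'
  #16 SA[16]=8  'ccaacbabac'
  #17 SA[17]=2  'ccbbbbccaacbabac'

SA = [10, 14, 16, 11, 13, 15, 4, 5, 6, 0, 7, 1, 17, 9, 12, 3, 8, 2]
i: (SA[i-1],SA[i]) lcp shared
  1: (10,14) 1 'a'
  2: (14,16) 1 'a'
  3: (16,11) 2 'ac'
  4: (11,13) 0 ''
  5: (13,15) 2 'ba'
  6: (15,4) 1 'b'
  7: (4,5) 3 'bbb'
  8: (5,6) 2 'bb'
  9: (6,0) 4 'bbcc'
  10: (0,7) 1 'b'
  11: (7,1) 3 'bcc'
  12: (1,17) 0 ''
  13: (17,9) 1 'c'
  14: (9,12) 1 'c'
  15: (12,3) 2 'cb'
  16: (3,8) 1 'c'
  17: (8,2) 2 'cc'

n(n+1)/2 = 18·19/2 = 171
Σ LCP = 0 + 1 + 1 + 2 + 0 + 2 + 1 + 3 + 2 + 4 + 1 + 3 + 0 + 1 + 1 + 2 + 1 + 2 = 27
distinct = 171 − 27 = 144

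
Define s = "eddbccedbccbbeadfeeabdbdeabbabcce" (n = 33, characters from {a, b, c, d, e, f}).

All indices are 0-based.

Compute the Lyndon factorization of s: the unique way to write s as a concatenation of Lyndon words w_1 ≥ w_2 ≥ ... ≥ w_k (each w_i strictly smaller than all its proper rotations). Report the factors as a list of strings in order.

emit factor 1: 'e' (i=0, period=1)
emit factor 2: 'd' (i=1, period=1)
emit factor 3: 'd' (i=2, period=1)
emit factor 4: 'bcced' (i=3, period=5)
emit factor 5: 'bcc' (i=8, period=3)
emit factor 6: 'bbe' (i=11, period=3)
emit factor 7: 'adfee' (i=14, period=5)
emit factor 8: 'abdbde' (i=19, period=6)
emit factor 9: 'abbabcce' (i=25, period=8)

["e", "d", "d", "bcced", "bcc", "bbe", "adfee", "abdbde", "abbabcce"]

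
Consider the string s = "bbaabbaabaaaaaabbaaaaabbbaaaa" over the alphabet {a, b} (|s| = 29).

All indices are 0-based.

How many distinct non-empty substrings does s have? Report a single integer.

333

sorted suffixes:
  #0 SA[0]=28  'a'
  #1 SA[1]=27  'aa'
  #2 SA[2]=26  'aaa'
  #3 SA[3]=25  'aaaa'
  #4 SA[4]=9  'aaaaaabbaaaaabbbaaaa'
  #5 SA[5]=10  'aaaaabbaaaaabbbaaaa'
  #6 SA[6]=17  'aaaaabbbaaaa'
  #7 SA[7]=11  'aaaabbaaaaabbbaaaa'
  #8 SA[8]=18  'aaaabbbaaaa'
  #9 SA[9]=12  'aaabbaaaaabbbaaaa'
  #10 SA[10]=19  'aaabbbaaaa'
  #11 SA[11]=6  'aabaaaaaabbaaaaabbbaaaa'
  #12 SA[12]=13  'aabbaaaaabbbaaaa'
  #13 SA[13]=2  'aabbaabaaaaaabbaaaaabbbaaaa'
  #14 SA[14]=20  'aabbbaaaa'
  #15 SA[15]=7  'abaaaaaabbaaaaabbbaaaa'
  #16 SA[16]=14  'abbaaaaabbbaaaa'
  #17 SA[17]=3  'abbaabaaaaaabbaaaaabbbaaaa'
  #18 SA[18]=21  'abbbaaaa'
  #19 SA[19]=24  'baaaa'
  #20 SA[20]=8  'baaaaaabbaaaaabbbaaaa'
  #21 SA[21]=16  'baaaaabbbaaaa'
  #22 SA[22]=5  'baabaaaaaabbaaaaabbbaaaa'
  #23 SA[23]=1  'baabbaabaaaaaabbaaaaabbbaaaa'
  #24 SA[24]=23  'bbaaaa'
  #25 SA[25]=15  'bbaaaaabbbaaaa'
  #26 SA[26]=4  'bbaabaaaaaabbaaaaabbbaaaa'
  #27 SA[27]=0  'bbaabbaabaaaaaabbaaaaabbbaaaa'
  #28 SA[28]=22  'bbbaaaa'

SA = [28, 27, 26, 25, 9, 10, 17, 11, 18, 12, 19, 6, 13, 2, 20, 7, 14, 3, 21, 24, 8, 16, 5, 1, 23, 15, 4, 0, 22]
i: (SA[i-1],SA[i]) lcp shared
  1: (28,27) 1 'a'
  2: (27,26) 2 'aa'
  3: (26,25) 3 'aaa'
  4: (25,9) 4 'aaaa'
  5: (9,10) 5 'aaaaa'
  6: (10,17) 7 'aaaaabb'
  7: (17,11) 4 'aaaa'
  8: (11,18) 6 'aaaabb'
  9: (18,12) 3 'aaa'
  10: (12,19) 5 'aaabb'
  11: (19,6) 2 'aa'
  12: (6,13) 3 'aab'
  13: (13,2) 6 'aabbaa'
  14: (2,20) 4 'aabb'
  15: (20,7) 1 'a'
  16: (7,14) 2 'ab'
  17: (14,3) 5 'abbaa'
  18: (3,21) 3 'abb'
  19: (21,24) 0 ''
  20: (24,8) 5 'baaaa'
  21: (8,16) 6 'baaaaa'
  22: (16,5) 3 'baa'
  23: (5,1) 4 'baab'
  24: (1,23) 1 'b'
  25: (23,15) 6 'bbaaaa'
  26: (15,4) 4 'bbaa'
  27: (4,0) 5 'bbaab'
  28: (0,22) 2 'bb'

n(n+1)/2 = 29·30/2 = 435
Σ LCP = 0 + 1 + 2 + 3 + 4 + 5 + 7 + 4 + 6 + 3 + 5 + 2 + 3 + 6 + 4 + 1 + 2 + 5 + 3 + 0 + 5 + 6 + 3 + 4 + 1 + 6 + 4 + 5 + 2 = 102
distinct = 435 − 102 = 333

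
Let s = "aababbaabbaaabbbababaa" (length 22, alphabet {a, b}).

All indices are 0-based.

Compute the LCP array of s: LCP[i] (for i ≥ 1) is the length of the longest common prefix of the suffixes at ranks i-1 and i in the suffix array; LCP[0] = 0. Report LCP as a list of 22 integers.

rank→(start, suffix):
  0 → (21, 'a')
  1 → (20, 'aa')
  2 → (10, 'aaabbbababaa')
  3 → (0, 'aababbaabbaaabbbababaa')
  4 → (6, 'aabbaaabbbababaa')
  5 → (11, 'aabbbababaa')
  6 → (18, 'abaa')
  7 → (16, 'ababaa')
  8 → (1, 'ababbaabbaaabbbababaa')
  9 → (7, 'abbaaabbbababaa')
  10 → (3, 'abbaabbaaabbbababaa')
  11 → (12, 'abbbababaa')
  12 → (19, 'baa')
  13 → (9, 'baaabbbababaa')
  14 → (5, 'baabbaaabbbababaa')
  15 → (17, 'babaa')
  16 → (15, 'bababaa')
  17 → (2, 'babbaabbaaabbbababaa')
  18 → (8, 'bbaaabbbababaa')
  19 → (4, 'bbaabbaaabbbababaa')
  20 → (14, 'bbababaa')
  21 → (13, 'bbbababaa')

SA = [21, 20, 10, 0, 6, 11, 18, 16, 1, 7, 3, 12, 19, 9, 5, 17, 15, 2, 8, 4, 14, 13]
[i] adj suffixes → lcp
  [1] 21/20 → 1 ('a')
  [2] 20/10 → 2 ('aa')
  [3] 10/0 → 2 ('aa')
  [4] 0/6 → 3 ('aab')
  [5] 6/11 → 4 ('aabb')
  [6] 11/18 → 1 ('a')
  [7] 18/16 → 3 ('aba')
  [8] 16/1 → 4 ('abab')
  [9] 1/7 → 2 ('ab')
  [10] 7/3 → 5 ('abbaa')
  [11] 3/12 → 3 ('abb')
  [12] 12/19 → 0 ('')
  [13] 19/9 → 3 ('baa')
  [14] 9/5 → 3 ('baa')
  [15] 5/17 → 2 ('ba')
  [16] 17/15 → 4 ('baba')
  [17] 15/2 → 3 ('bab')
  [18] 2/8 → 1 ('b')
  [19] 8/4 → 4 ('bbaa')
  [20] 4/14 → 3 ('bba')
  [21] 14/13 → 2 ('bb')

[0, 1, 2, 2, 3, 4, 1, 3, 4, 2, 5, 3, 0, 3, 3, 2, 4, 3, 1, 4, 3, 2]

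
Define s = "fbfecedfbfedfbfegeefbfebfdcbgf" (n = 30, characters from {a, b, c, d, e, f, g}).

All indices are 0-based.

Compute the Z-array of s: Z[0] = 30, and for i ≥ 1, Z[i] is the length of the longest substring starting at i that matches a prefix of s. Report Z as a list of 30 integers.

Z[0]=30
i=1: outside box; Z[1]=0
i=2: outside box; Z[2]=1 grow→box=[2,3)
i=3: outside box; Z[3]=0
i=4: outside box; Z[4]=0
i=5: outside box; Z[5]=0
i=6: outside box; Z[6]=0
i=7: outside box; Z[7]=4 grow→box=[7,11)
i=8: min(r-i=3, Z[1]=0)=0; Z[8]=0
i=9: min(r-i=2, Z[2]=1)=1; Z[9]=1
i=10: min(r-i=1, Z[3]=0)=0; Z[10]=0
i=11: outside box; Z[11]=0
i=12: outside box; Z[12]=4 grow→box=[12,16)
i=13: min(r-i=3, Z[1]=0)=0; Z[13]=0
i=14: min(r-i=2, Z[2]=1)=1; Z[14]=1
i=15: min(r-i=1, Z[3]=0)=0; Z[15]=0
i=16: outside box; Z[16]=0
i=17: outside box; Z[17]=0
i=18: outside box; Z[18]=0
i=19: outside box; Z[19]=4 grow→box=[19,23)
i=20: min(r-i=3, Z[1]=0)=0; Z[20]=0
i=21: min(r-i=2, Z[2]=1)=1; Z[21]=1
i=22: min(r-i=1, Z[3]=0)=0; Z[22]=0
i=23: outside box; Z[23]=0
i=24: outside box; Z[24]=1 grow→box=[24,25)
i=25: outside box; Z[25]=0
i=26: outside box; Z[26]=0
i=27: outside box; Z[27]=0
i=28: outside box; Z[28]=0
i=29: outside box; Z[29]=1 grow→box=[29,30)

[30, 0, 1, 0, 0, 0, 0, 4, 0, 1, 0, 0, 4, 0, 1, 0, 0, 0, 0, 4, 0, 1, 0, 0, 1, 0, 0, 0, 0, 1]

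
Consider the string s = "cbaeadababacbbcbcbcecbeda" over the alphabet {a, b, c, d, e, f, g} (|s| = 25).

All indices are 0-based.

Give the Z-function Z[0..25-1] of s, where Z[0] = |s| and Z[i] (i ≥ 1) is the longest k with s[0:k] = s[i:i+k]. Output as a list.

[25, 0, 0, 0, 0, 0, 0, 0, 0, 0, 0, 2, 0, 0, 2, 0, 2, 0, 1, 0, 2, 0, 0, 0, 0]

Z[0]=25
i=1: outside box; Z[1]=0
i=2: outside box; Z[2]=0
i=3: outside box; Z[3]=0
i=4: outside box; Z[4]=0
i=5: outside box; Z[5]=0
i=6: outside box; Z[6]=0
i=7: outside box; Z[7]=0
i=8: outside box; Z[8]=0
i=9: outside box; Z[9]=0
i=10: outside box; Z[10]=0
i=11: outside box; Z[11]=2 scan→box=[11,13)
i=12: min(r-i=1, Z[1]=0)=0; Z[12]=0
i=13: outside box; Z[13]=0
i=14: outside box; Z[14]=2 scan→box=[14,16)
i=15: min(r-i=1, Z[1]=0)=0; Z[15]=0
i=16: outside box; Z[16]=2 scan→box=[16,18)
i=17: min(r-i=1, Z[1]=0)=0; Z[17]=0
i=18: outside box; Z[18]=1 scan→box=[18,19)
i=19: outside box; Z[19]=0
i=20: outside box; Z[20]=2 scan→box=[20,22)
i=21: min(r-i=1, Z[1]=0)=0; Z[21]=0
i=22: outside box; Z[22]=0
i=23: outside box; Z[23]=0
i=24: outside box; Z[24]=0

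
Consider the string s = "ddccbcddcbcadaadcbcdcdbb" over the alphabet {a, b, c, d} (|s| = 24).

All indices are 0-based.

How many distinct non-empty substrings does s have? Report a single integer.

262

rank | idx | suffix
   0 |  13 | aadcbcdcdbb
   1 |  11 | adaadcbcdcdbb
   2 |  14 | adcbcdcdbb
   3 |  23 | b
   4 |  22 | bb
   5 |   9 | bcadaadcbcdcdbb
   6 |  17 | bcdcdbb
   7 |   4 | bcddcbcadaadcbcdcdbb
   8 |  10 | cadaadcbcdcdbb
   9 |   8 | cbcadaadcbcdcdbb
  10 |  16 | cbcdcdbb
  11 |   3 | cbcddcbcadaadcbcdcdbb
  12 |   2 | ccbcddcbcadaadcbcdcdbb
  13 |  20 | cdbb
  14 |  18 | cdcdbb
  15 |   5 | cddcbcadaadcbcdcdbb
  16 |  12 | daadcbcdcdbb
  17 |  21 | dbb
  18 |   7 | dcbcadaadcbcdcdbb
  19 |  15 | dcbcdcdbb
  20 |   1 | dccbcddcbcadaadcbcdcdbb
  21 |  19 | dcdbb
  22 |   6 | ddcbcadaadcbcdcdbb
  23 |   0 | ddccbcddcbcadaadcbcdcdbb

SA = [13, 11, 14, 23, 22, 9, 17, 4, 10, 8, 16, 3, 2, 20, 18, 5, 12, 21, 7, 15, 1, 19, 6, 0]
i: (SA[i-1],SA[i]) lcp shared
  1: (13,11) 1 'a'
  2: (11,14) 2 'ad'
  3: (14,23) 0 ''
  4: (23,22) 1 'b'
  5: (22,9) 1 'b'
  6: (9,17) 2 'bc'
  7: (17,4) 3 'bcd'
  8: (4,10) 0 ''
  9: (10,8) 1 'c'
  10: (8,16) 3 'cbc'
  11: (16,3) 4 'cbcd'
  12: (3,2) 1 'c'
  13: (2,20) 1 'c'
  14: (20,18) 2 'cd'
  15: (18,5) 2 'cd'
  16: (5,12) 0 ''
  17: (12,21) 1 'd'
  18: (21,7) 1 'd'
  19: (7,15) 4 'dcbc'
  20: (15,1) 2 'dc'
  21: (1,19) 2 'dc'
  22: (19,6) 1 'd'
  23: (6,0) 3 'ddc'

n(n+1)/2 = 24·25/2 = 300
Σ LCP = 0 + 1 + 2 + 0 + 1 + 1 + 2 + 3 + 0 + 1 + 3 + 4 + 1 + 1 + 2 + 2 + 0 + 1 + 1 + 4 + 2 + 2 + 1 + 3 = 38
distinct = 300 − 38 = 262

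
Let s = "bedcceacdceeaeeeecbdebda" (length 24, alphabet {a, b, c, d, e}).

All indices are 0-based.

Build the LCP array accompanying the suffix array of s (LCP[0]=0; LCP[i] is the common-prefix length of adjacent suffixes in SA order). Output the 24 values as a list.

rank→(start, suffix):
  0 → (23, 'a')
  1 → (6, 'acdceeaeeeecbdebda')
  2 → (12, 'aeeeecbdebda')
  3 → (21, 'bda')
  4 → (18, 'bdebda')
  5 → (0, 'bedcceacdceeaeeeecbdebda')
  6 → (17, 'cbdebda')
  7 → (3, 'cceacdceeaeeeecbdebda')
  8 → (7, 'cdceeaeeeecbdebda')
  9 → (4, 'ceacdceeaeeeecbdebda')
  10 → (9, 'ceeaeeeecbdebda')
  11 → (22, 'da')
  12 → (2, 'dcceacdceeaeeeecbdebda')
  13 → (8, 'dceeaeeeecbdebda')
  14 → (19, 'debda')
  15 → (5, 'eacdceeaeeeecbdebda')
  16 → (11, 'eaeeeecbdebda')
  17 → (20, 'ebda')
  18 → (16, 'ecbdebda')
  19 → (1, 'edcceacdceeaeeeecbdebda')
  20 → (10, 'eeaeeeecbdebda')
  21 → (15, 'eecbdebda')
  22 → (14, 'eeecbdebda')
  23 → (13, 'eeeecbdebda')

SA = [23, 6, 12, 21, 18, 0, 17, 3, 7, 4, 9, 22, 2, 8, 19, 5, 11, 20, 16, 1, 10, 15, 14, 13]
[i] adj suffixes → lcp
  [1] 23/6 → 1 ('a')
  [2] 6/12 → 1 ('a')
  [3] 12/21 → 0 ('')
  [4] 21/18 → 2 ('bd')
  [5] 18/0 → 1 ('b')
  [6] 0/17 → 0 ('')
  [7] 17/3 → 1 ('c')
  [8] 3/7 → 1 ('c')
  [9] 7/4 → 1 ('c')
  [10] 4/9 → 2 ('ce')
  [11] 9/22 → 0 ('')
  [12] 22/2 → 1 ('d')
  [13] 2/8 → 2 ('dc')
  [14] 8/19 → 1 ('d')
  [15] 19/5 → 0 ('')
  [16] 5/11 → 2 ('ea')
  [17] 11/20 → 1 ('e')
  [18] 20/16 → 1 ('e')
  [19] 16/1 → 1 ('e')
  [20] 1/10 → 1 ('e')
  [21] 10/15 → 2 ('ee')
  [22] 15/14 → 2 ('ee')
  [23] 14/13 → 3 ('eee')

[0, 1, 1, 0, 2, 1, 0, 1, 1, 1, 2, 0, 1, 2, 1, 0, 2, 1, 1, 1, 1, 2, 2, 3]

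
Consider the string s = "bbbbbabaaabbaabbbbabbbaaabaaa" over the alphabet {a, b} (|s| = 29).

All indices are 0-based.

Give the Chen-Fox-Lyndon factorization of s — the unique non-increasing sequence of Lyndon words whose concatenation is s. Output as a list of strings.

["b", "b", "b", "b", "b", "ab", "aaabbaabbbbabbb", "aaab", "a", "a", "a"]

emit factor 1: 'b' (i=0, period=1)
emit factor 2: 'b' (i=1, period=1)
emit factor 3: 'b' (i=2, period=1)
emit factor 4: 'b' (i=3, period=1)
emit factor 5: 'b' (i=4, period=1)
emit factor 6: 'ab' (i=5, period=2)
emit factor 7: 'aaabbaabbbbabbb' (i=7, period=15)
emit factor 8: 'aaab' (i=22, period=4)
emit factor 9: 'a' (i=26, period=1)
emit factor 10: 'a' (i=27, period=1)
emit factor 11: 'a' (i=28, period=1)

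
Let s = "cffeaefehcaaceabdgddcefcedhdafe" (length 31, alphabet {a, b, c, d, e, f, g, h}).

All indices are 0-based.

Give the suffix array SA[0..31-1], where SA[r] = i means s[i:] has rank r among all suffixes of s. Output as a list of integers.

[10, 14, 11, 4, 28, 15, 9, 12, 23, 20, 0, 27, 19, 18, 16, 25, 30, 13, 3, 24, 21, 5, 7, 22, 29, 2, 6, 1, 17, 8, 26]

rank→(start, suffix):
  0 → (10, 'aaceabdgddcefcedhdafe')
  1 → (14, 'abdgddcefcedhdafe')
  2 → (11, 'aceabdgddcefcedhdafe')
  3 → (4, 'aefehcaaceabdgddcefcedhdafe')
  4 → (28, 'afe')
  5 → (15, 'bdgddcefcedhdafe')
  6 → (9, 'caaceabdgddcefcedhdafe')
  7 → (12, 'ceabdgddcefcedhdafe')
  8 → (23, 'cedhdafe')
  9 → (20, 'cefcedhdafe')
  10 → (0, 'cffeaefehcaaceabdgddcefcedhdafe')
  11 → (27, 'dafe')
  12 → (19, 'dcefcedhdafe')
  13 → (18, 'ddcefcedhdafe')
  14 → (16, 'dgddcefcedhdafe')
  15 → (25, 'dhdafe')
  16 → (30, 'e')
  17 → (13, 'eabdgddcefcedhdafe')
  18 → (3, 'eaefehcaaceabdgddcefcedhdafe')
  19 → (24, 'edhdafe')
  20 → (21, 'efcedhdafe')
  21 → (5, 'efehcaaceabdgddcefcedhdafe')
  22 → (7, 'ehcaaceabdgddcefcedhdafe')
  23 → (22, 'fcedhdafe')
  24 → (29, 'fe')
  25 → (2, 'feaefehcaaceabdgddcefcedhdafe')
  26 → (6, 'fehcaaceabdgddcefcedhdafe')
  27 → (1, 'ffeaefehcaaceabdgddcefcedhdafe')
  28 → (17, 'gddcefcedhdafe')
  29 → (8, 'hcaaceabdgddcefcedhdafe')
  30 → (26, 'hdafe')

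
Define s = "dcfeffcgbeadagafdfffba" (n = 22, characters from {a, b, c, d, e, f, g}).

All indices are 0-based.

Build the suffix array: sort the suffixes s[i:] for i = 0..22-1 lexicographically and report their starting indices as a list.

[21, 10, 14, 12, 20, 8, 1, 6, 11, 0, 16, 9, 3, 19, 5, 15, 2, 18, 4, 17, 13, 7]

sorted suffixes:
  #0 SA[0]=21  'a'
  #1 SA[1]=10  'adagafdfffba'
  #2 SA[2]=14  'afdfffba'
  #3 SA[3]=12  'agafdfffba'
  #4 SA[4]=20  'ba'
  #5 SA[5]=8  'beadagafdfffba'
  #6 SA[6]=1  'cfeffcgbeadagafdfffba'
  #7 SA[7]=6  'cgbeadagafdfffba'
  #8 SA[8]=11  'dagafdfffba'
  #9 SA[9]=0  'dcfeffcgbeadagafdfffba'
  #10 SA[10]=16  'dfffba'
  #11 SA[11]=9  'eadagafdfffba'
  #12 SA[12]=3  'effcgbeadagafdfffba'
  #13 SA[13]=19  'fba'
  #14 SA[14]=5  'fcgbeadagafdfffba'
  #15 SA[15]=15  'fdfffba'
  #16 SA[16]=2  'feffcgbeadagafdfffba'
  #17 SA[17]=18  'ffba'
  #18 SA[18]=4  'ffcgbeadagafdfffba'
  #19 SA[19]=17  'fffba'
  #20 SA[20]=13  'gafdfffba'
  #21 SA[21]=7  'gbeadagafdfffba'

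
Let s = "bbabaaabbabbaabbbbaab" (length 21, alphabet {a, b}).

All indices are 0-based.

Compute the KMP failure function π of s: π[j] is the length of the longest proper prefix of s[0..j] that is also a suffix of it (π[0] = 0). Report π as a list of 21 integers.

[0, 1, 0, 1, 0, 0, 0, 1, 2, 3, 4, 2, 3, 0, 1, 2, 2, 2, 3, 0, 1]

π[0] = 0
j=1 s[j]='b': π[1]=1 (border 'b')
j=2 s[j]='a': k: 1→0; π[2]=0 (border '')
j=3 s[j]='b': π[3]=1 (border 'b')
j=4 s[j]='a': k: 1→0; π[4]=0 (border '')
j=5 s[j]='a': π[5]=0 (border '')
j=6 s[j]='a': π[6]=0 (border '')
j=7 s[j]='b': π[7]=1 (border 'b')
j=8 s[j]='b': π[8]=2 (border 'bb')
j=9 s[j]='a': π[9]=3 (border 'bba')
j=10 s[j]='b': π[10]=4 (border 'bbab')
j=11 s[j]='b': k: 4→1; π[11]=2 (border 'bb')
j=12 s[j]='a': π[12]=3 (border 'bba')
j=13 s[j]='a': k: 3→0; π[13]=0 (border '')
j=14 s[j]='b': π[14]=1 (border 'b')
j=15 s[j]='b': π[15]=2 (border 'bb')
j=16 s[j]='b': k: 2→1; π[16]=2 (border 'bb')
j=17 s[j]='b': k: 2→1; π[17]=2 (border 'bb')
j=18 s[j]='a': π[18]=3 (border 'bba')
j=19 s[j]='a': k: 3→0; π[19]=0 (border '')
j=20 s[j]='b': π[20]=1 (border 'b')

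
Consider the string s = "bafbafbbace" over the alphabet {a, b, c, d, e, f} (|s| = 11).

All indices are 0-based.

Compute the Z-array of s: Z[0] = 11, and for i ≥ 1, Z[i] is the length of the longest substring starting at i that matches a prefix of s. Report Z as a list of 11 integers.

Z[0]=11
i=1: fresh scan; Z[1]=0
i=2: fresh scan; Z[2]=0
i=3: fresh scan; Z[3]=4 grow→box=[3,7)
i=4: min(r-i=3, Z[1]=0)=0; Z[4]=0
i=5: min(r-i=2, Z[2]=0)=0; Z[5]=0
i=6: min(r-i=1, Z[3]=4)=1; Z[6]=1
i=7: fresh scan; Z[7]=2 grow→box=[7,9)
i=8: min(r-i=1, Z[1]=0)=0; Z[8]=0
i=9: fresh scan; Z[9]=0
i=10: fresh scan; Z[10]=0

[11, 0, 0, 4, 0, 0, 1, 2, 0, 0, 0]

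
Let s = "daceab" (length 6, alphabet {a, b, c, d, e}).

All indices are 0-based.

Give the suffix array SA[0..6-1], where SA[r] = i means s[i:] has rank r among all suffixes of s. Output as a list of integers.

rank | idx | suffix
   0 |   4 | ab
   1 |   1 | aceab
   2 |   5 | b
   3 |   2 | ceab
   4 |   0 | daceab
   5 |   3 | eab

[4, 1, 5, 2, 0, 3]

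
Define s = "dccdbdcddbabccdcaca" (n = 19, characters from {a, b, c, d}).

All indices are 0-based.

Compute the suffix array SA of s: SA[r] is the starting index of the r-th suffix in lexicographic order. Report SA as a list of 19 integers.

rank | idx | suffix
   0 |  18 | a
   1 |  10 | abccdcaca
   2 |  16 | aca
   3 |   9 | babccdcaca
   4 |  11 | bccdcaca
   5 |   4 | bdcddbabccdcaca
   6 |  17 | ca
   7 |  15 | caca
   8 |   1 | ccdbdcddbabccdcaca
   9 |  12 | ccdcaca
  10 |   2 | cdbdcddbabccdcaca
  11 |  13 | cdcaca
  12 |   6 | cddbabccdcaca
  13 |   8 | dbabccdcaca
  14 |   3 | dbdcddbabccdcaca
  15 |  14 | dcaca
  16 |   0 | dccdbdcddbabccdcaca
  17 |   5 | dcddbabccdcaca
  18 |   7 | ddbabccdcaca

[18, 10, 16, 9, 11, 4, 17, 15, 1, 12, 2, 13, 6, 8, 3, 14, 0, 5, 7]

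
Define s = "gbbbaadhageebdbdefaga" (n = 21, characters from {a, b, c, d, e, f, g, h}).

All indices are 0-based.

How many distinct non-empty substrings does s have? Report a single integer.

214

rank→(start, suffix):
  0 → (20, 'a')
  1 → (4, 'aadhageebdbdefaga')
  2 → (5, 'adhageebdbdefaga')
  3 → (18, 'aga')
  4 → (8, 'ageebdbdefaga')
  5 → (3, 'baadhageebdbdefaga')
  6 → (2, 'bbaadhageebdbdefaga')
  7 → (1, 'bbbaadhageebdbdefaga')
  8 → (12, 'bdbdefaga')
  9 → (14, 'bdefaga')
  10 → (13, 'dbdefaga')
  11 → (15, 'defaga')
  12 → (6, 'dhageebdbdefaga')
  13 → (11, 'ebdbdefaga')
  14 → (10, 'eebdbdefaga')
  15 → (16, 'efaga')
  16 → (17, 'faga')
  17 → (19, 'ga')
  18 → (0, 'gbbbaadhageebdbdefaga')
  19 → (9, 'geebdbdefaga')
  20 → (7, 'hageebdbdefaga')

SA = [20, 4, 5, 18, 8, 3, 2, 1, 12, 14, 13, 15, 6, 11, 10, 16, 17, 19, 0, 9, 7]
[i] adj suffixes → lcp
  [1] 20/4 → 1 ('a')
  [2] 4/5 → 1 ('a')
  [3] 5/18 → 1 ('a')
  [4] 18/8 → 2 ('ag')
  [5] 8/3 → 0 ('')
  [6] 3/2 → 1 ('b')
  [7] 2/1 → 2 ('bb')
  [8] 1/12 → 1 ('b')
  [9] 12/14 → 2 ('bd')
  [10] 14/13 → 0 ('')
  [11] 13/15 → 1 ('d')
  [12] 15/6 → 1 ('d')
  [13] 6/11 → 0 ('')
  [14] 11/10 → 1 ('e')
  [15] 10/16 → 1 ('e')
  [16] 16/17 → 0 ('')
  [17] 17/19 → 0 ('')
  [18] 19/0 → 1 ('g')
  [19] 0/9 → 1 ('g')
  [20] 9/7 → 0 ('')

n(n+1)/2 = 21·22/2 = 231
Σ LCP = 0 + 1 + 1 + 1 + 2 + 0 + 1 + 2 + 1 + 2 + 0 + 1 + 1 + 0 + 1 + 1 + 0 + 0 + 1 + 1 + 0 = 17
distinct = 231 − 17 = 214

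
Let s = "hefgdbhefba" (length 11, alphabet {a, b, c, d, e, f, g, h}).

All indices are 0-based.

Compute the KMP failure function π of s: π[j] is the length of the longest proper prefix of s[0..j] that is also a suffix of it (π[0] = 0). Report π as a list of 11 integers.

π[0] = 0
j=1 s[j]='e': π[1]=0 (border '')
j=2 s[j]='f': π[2]=0 (border '')
j=3 s[j]='g': π[3]=0 (border '')
j=4 s[j]='d': π[4]=0 (border '')
j=5 s[j]='b': π[5]=0 (border '')
j=6 s[j]='h': π[6]=1 (border 'h')
j=7 s[j]='e': π[7]=2 (border 'he')
j=8 s[j]='f': π[8]=3 (border 'hef')
j=9 s[j]='b': k: 3→0; π[9]=0 (border '')
j=10 s[j]='a': π[10]=0 (border '')

[0, 0, 0, 0, 0, 0, 1, 2, 3, 0, 0]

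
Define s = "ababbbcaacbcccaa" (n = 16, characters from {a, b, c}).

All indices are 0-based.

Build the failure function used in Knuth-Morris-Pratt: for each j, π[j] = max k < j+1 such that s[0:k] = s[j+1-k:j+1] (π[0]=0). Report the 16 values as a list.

[0, 0, 1, 2, 0, 0, 0, 1, 1, 0, 0, 0, 0, 0, 1, 1]

π[0] = 0
j=1 s[j]='b': π[1]=0 (border '')
j=2 s[j]='a': π[2]=1 (border 'a')
j=3 s[j]='b': π[3]=2 (border 'ab')
j=4 s[j]='b': k: 2→0; π[4]=0 (border '')
j=5 s[j]='b': π[5]=0 (border '')
j=6 s[j]='c': π[6]=0 (border '')
j=7 s[j]='a': π[7]=1 (border 'a')
j=8 s[j]='a': k: 1→0; π[8]=1 (border 'a')
j=9 s[j]='c': k: 1→0; π[9]=0 (border '')
j=10 s[j]='b': π[10]=0 (border '')
j=11 s[j]='c': π[11]=0 (border '')
j=12 s[j]='c': π[12]=0 (border '')
j=13 s[j]='c': π[13]=0 (border '')
j=14 s[j]='a': π[14]=1 (border 'a')
j=15 s[j]='a': k: 1→0; π[15]=1 (border 'a')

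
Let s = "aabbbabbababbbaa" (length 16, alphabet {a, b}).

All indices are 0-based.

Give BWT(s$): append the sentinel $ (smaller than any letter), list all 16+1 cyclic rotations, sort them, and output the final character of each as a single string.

aab$bbbabbbababaa

rank  rotation           last
    0  $aabbbabbababbbaa  a
    1  a$aabbbabbababbba  a
    2  aa$aabbbabbababbb  b
    3  aabbbabbababbbaa$  $
    4  ababbbaa$aabbbabb  b
    5  abbababbbaa$aabbb  b
    6  abbbaa$aabbbabbab  b
    7  abbbabbababbbaa$a  a
    8  baa$aabbbabbababb  b
    9  bababbbaa$aabbbab  b
   10  babbababbbaa$aabb  b
   11  babbbaa$aabbbabba  a
   12  bbaa$aabbbabbabab  b
   13  bbababbbaa$aabbba  a
   14  bbabbababbbaa$aab  b
   15  bbbaa$aabbbabbaba  a
   16  bbbabbababbbaa$aa  a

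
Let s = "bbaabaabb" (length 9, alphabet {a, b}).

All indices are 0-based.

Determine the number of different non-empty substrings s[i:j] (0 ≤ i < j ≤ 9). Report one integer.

rank | idx | suffix
   0 |   2 | aabaabb
   1 |   5 | aabb
   2 |   3 | abaabb
   3 |   6 | abb
   4 |   8 | b
   5 |   1 | baabaabb
   6 |   4 | baabb
   7 |   7 | bb
   8 |   0 | bbaabaabb

SA = [2, 5, 3, 6, 8, 1, 4, 7, 0]
i: (SA[i-1],SA[i]) lcp shared
  1: (2,5) 3 'aab'
  2: (5,3) 1 'a'
  3: (3,6) 2 'ab'
  4: (6,8) 0 ''
  5: (8,1) 1 'b'
  6: (1,4) 4 'baab'
  7: (4,7) 1 'b'
  8: (7,0) 2 'bb'

n(n+1)/2 = 9·10/2 = 45
Σ LCP = 0 + 3 + 1 + 2 + 0 + 1 + 4 + 1 + 2 = 14
distinct = 45 − 14 = 31

31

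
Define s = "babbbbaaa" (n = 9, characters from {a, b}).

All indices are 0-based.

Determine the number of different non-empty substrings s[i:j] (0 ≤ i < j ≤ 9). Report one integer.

rank | idx | suffix
   0 |   8 | a
   1 |   7 | aa
   2 |   6 | aaa
   3 |   1 | abbbbaaa
   4 |   5 | baaa
   5 |   0 | babbbbaaa
   6 |   4 | bbaaa
   7 |   3 | bbbaaa
   8 |   2 | bbbbaaa

SA = [8, 7, 6, 1, 5, 0, 4, 3, 2]
[i] adj suffixes → lcp
  [1] 8/7 → 1 ('a')
  [2] 7/6 → 2 ('aa')
  [3] 6/1 → 1 ('a')
  [4] 1/5 → 0 ('')
  [5] 5/0 → 2 ('ba')
  [6] 0/4 → 1 ('b')
  [7] 4/3 → 2 ('bb')
  [8] 3/2 → 3 ('bbb')

n(n+1)/2 = 9·10/2 = 45
Σ LCP = 0 + 1 + 2 + 1 + 0 + 2 + 1 + 2 + 3 = 12
distinct = 45 − 12 = 33

33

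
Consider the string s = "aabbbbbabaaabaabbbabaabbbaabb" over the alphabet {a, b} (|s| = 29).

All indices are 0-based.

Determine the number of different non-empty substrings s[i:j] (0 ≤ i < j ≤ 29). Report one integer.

sorted suffixes:
  #0 SA[0]=9  'aaabaabbbabaabbbaabb'
  #1 SA[1]=10  'aabaabbbabaabbbaabb'
  #2 SA[2]=25  'aabb'
  #3 SA[3]=20  'aabbbaabb'
  #4 SA[4]=13  'aabbbabaabbbaabb'
  #5 SA[5]=0  'aabbbbbabaaabaabbbabaabbbaabb'
  #6 SA[6]=7  'abaaabaabbbabaabbbaabb'
  #7 SA[7]=18  'abaabbbaabb'
  #8 SA[8]=11  'abaabbbabaabbbaabb'
  #9 SA[9]=26  'abb'
  #10 SA[10]=21  'abbbaabb'
  #11 SA[11]=14  'abbbabaabbbaabb'
  #12 SA[12]=1  'abbbbbabaaabaabbbabaabbbaabb'
  #13 SA[13]=28  'b'
  #14 SA[14]=8  'baaabaabbbabaabbbaabb'
  #15 SA[15]=24  'baabb'
  #16 SA[16]=19  'baabbbaabb'
  #17 SA[17]=12  'baabbbabaabbbaabb'
  #18 SA[18]=6  'babaaabaabbbabaabbbaabb'
  #19 SA[19]=17  'babaabbbaabb'
  #20 SA[20]=27  'bb'
  #21 SA[21]=23  'bbaabb'
  #22 SA[22]=5  'bbabaaabaabbbabaabbbaabb'
  #23 SA[23]=16  'bbabaabbbaabb'
  #24 SA[24]=22  'bbbaabb'
  #25 SA[25]=4  'bbbabaaabaabbbabaabbbaabb'
  #26 SA[26]=15  'bbbabaabbbaabb'
  #27 SA[27]=3  'bbbbabaaabaabbbabaabbbaabb'
  #28 SA[28]=2  'bbbbbabaaabaabbbabaabbbaabb'

SA = [9, 10, 25, 20, 13, 0, 7, 18, 11, 26, 21, 14, 1, 28, 8, 24, 19, 12, 6, 17, 27, 23, 5, 16, 22, 4, 15, 3, 2]
i: (SA[i-1],SA[i]) lcp shared
  1: (9,10) 2 'aa'
  2: (10,25) 3 'aab'
  3: (25,20) 4 'aabb'
  4: (20,13) 6 'aabbba'
  5: (13,0) 5 'aabbb'
  6: (0,7) 1 'a'
  7: (7,18) 4 'abaa'
  8: (18,11) 8 'abaabbba'
  9: (11,26) 2 'ab'
  10: (26,21) 3 'abb'
  11: (21,14) 5 'abbba'
  12: (14,1) 4 'abbb'
  13: (1,28) 0 ''
  14: (28,8) 1 'b'
  15: (8,24) 3 'baa'
  16: (24,19) 5 'baabb'
  17: (19,12) 7 'baabbba'
  18: (12,6) 2 'ba'
  19: (6,17) 5 'babaa'
  20: (17,27) 1 'b'
  21: (27,23) 2 'bb'
  22: (23,5) 3 'bba'
  23: (5,16) 6 'bbabaa'
  24: (16,22) 2 'bb'
  25: (22,4) 4 'bbba'
  26: (4,15) 7 'bbbabaa'
  27: (15,3) 3 'bbb'
  28: (3,2) 4 'bbbb'

n(n+1)/2 = 29·30/2 = 435
Σ LCP = 0 + 2 + 3 + 4 + 6 + 5 + 1 + 4 + 8 + 2 + 3 + 5 + 4 + 0 + 1 + 3 + 5 + 7 + 2 + 5 + 1 + 2 + 3 + 6 + 2 + 4 + 7 + 3 + 4 = 102
distinct = 435 − 102 = 333

333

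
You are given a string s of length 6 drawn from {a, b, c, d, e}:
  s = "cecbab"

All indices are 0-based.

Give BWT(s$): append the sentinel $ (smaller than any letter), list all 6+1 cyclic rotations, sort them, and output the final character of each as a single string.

rank  rotation last
    0  $cecbab  b
    1  ab$cecb  b
    2  b$cecba  a
    3  bab$cec  c
    4  cbab$ce  e
    5  cecbab$  $
    6  ecbab$c  c

bbace$c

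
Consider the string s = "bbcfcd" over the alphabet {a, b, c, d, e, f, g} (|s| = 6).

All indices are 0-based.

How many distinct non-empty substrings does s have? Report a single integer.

sorted suffixes:
  #0 SA[0]=0  'bbcfcd'
  #1 SA[1]=1  'bcfcd'
  #2 SA[2]=4  'cd'
  #3 SA[3]=2  'cfcd'
  #4 SA[4]=5  'd'
  #5 SA[5]=3  'fcd'

SA = [0, 1, 4, 2, 5, 3]
i: (SA[i-1],SA[i]) lcp shared
  1: (0,1) 1 'b'
  2: (1,4) 0 ''
  3: (4,2) 1 'c'
  4: (2,5) 0 ''
  5: (5,3) 0 ''

n(n+1)/2 = 6·7/2 = 21
Σ LCP = 0 + 1 + 0 + 1 + 0 + 0 = 2
distinct = 21 − 2 = 19

19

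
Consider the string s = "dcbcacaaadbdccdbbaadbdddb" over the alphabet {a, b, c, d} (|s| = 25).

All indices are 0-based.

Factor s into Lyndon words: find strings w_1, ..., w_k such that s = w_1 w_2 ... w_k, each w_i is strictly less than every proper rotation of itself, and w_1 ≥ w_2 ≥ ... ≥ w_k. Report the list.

emit factor 1: 'd' (i=0, period=1)
emit factor 2: 'c' (i=1, period=1)
emit factor 3: 'bc' (i=2, period=2)
emit factor 4: 'ac' (i=4, period=2)
emit factor 5: 'aaadbdccdbbaadbdddb' (i=6, period=19)

["d", "c", "bc", "ac", "aaadbdccdbbaadbdddb"]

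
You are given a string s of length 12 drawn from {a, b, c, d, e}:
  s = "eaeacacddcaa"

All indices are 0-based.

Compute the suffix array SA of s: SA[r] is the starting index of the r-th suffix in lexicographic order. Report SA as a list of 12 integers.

[11, 10, 3, 5, 1, 9, 4, 6, 8, 7, 2, 0]

rank→(start, suffix):
  0 → (11, 'a')
  1 → (10, 'aa')
  2 → (3, 'acacddcaa')
  3 → (5, 'acddcaa')
  4 → (1, 'aeacacddcaa')
  5 → (9, 'caa')
  6 → (4, 'cacddcaa')
  7 → (6, 'cddcaa')
  8 → (8, 'dcaa')
  9 → (7, 'ddcaa')
  10 → (2, 'eacacddcaa')
  11 → (0, 'eaeacacddcaa')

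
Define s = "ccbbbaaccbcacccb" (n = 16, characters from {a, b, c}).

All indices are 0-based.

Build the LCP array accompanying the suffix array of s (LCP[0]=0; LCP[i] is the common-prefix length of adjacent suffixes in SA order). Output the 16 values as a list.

[0, 1, 3, 0, 1, 1, 2, 1, 0, 1, 2, 2, 1, 3, 3, 2]

rank | idx | suffix
   0 |   5 | aaccbcacccb
   1 |   6 | accbcacccb
   2 |  11 | acccb
   3 |  15 | b
   4 |   4 | baaccbcacccb
   5 |   3 | bbaaccbcacccb
   6 |   2 | bbbaaccbcacccb
   7 |   9 | bcacccb
   8 |  10 | cacccb
   9 |  14 | cb
  10 |   1 | cbbbaaccbcacccb
  11 |   8 | cbcacccb
  12 |  13 | ccb
  13 |   0 | ccbbbaaccbcacccb
  14 |   7 | ccbcacccb
  15 |  12 | cccb

SA = [5, 6, 11, 15, 4, 3, 2, 9, 10, 14, 1, 8, 13, 0, 7, 12]
[i] adj suffixes → lcp
  [1] 5/6 → 1 ('a')
  [2] 6/11 → 3 ('acc')
  [3] 11/15 → 0 ('')
  [4] 15/4 → 1 ('b')
  [5] 4/3 → 1 ('b')
  [6] 3/2 → 2 ('bb')
  [7] 2/9 → 1 ('b')
  [8] 9/10 → 0 ('')
  [9] 10/14 → 1 ('c')
  [10] 14/1 → 2 ('cb')
  [11] 1/8 → 2 ('cb')
  [12] 8/13 → 1 ('c')
  [13] 13/0 → 3 ('ccb')
  [14] 0/7 → 3 ('ccb')
  [15] 7/12 → 2 ('cc')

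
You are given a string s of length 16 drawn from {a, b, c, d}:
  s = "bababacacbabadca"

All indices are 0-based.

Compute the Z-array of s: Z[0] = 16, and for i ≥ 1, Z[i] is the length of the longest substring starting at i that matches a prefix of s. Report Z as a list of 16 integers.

Z[0]=16
i=1: outside box; Z[1]=0
i=2: outside box; Z[2]=4 grow→box=[2,6)
i=3: min(r-i=3, Z[1]=0)=0; Z[3]=0
i=4: min(r-i=2, Z[2]=4)=2; Z[4]=2
i=5: min(r-i=1, Z[3]=0)=0; Z[5]=0
i=6: outside box; Z[6]=0
i=7: outside box; Z[7]=0
i=8: outside box; Z[8]=0
i=9: outside box; Z[9]=4 grow→box=[9,13)
i=10: min(r-i=3, Z[1]=0)=0; Z[10]=0
i=11: min(r-i=2, Z[2]=4)=2; Z[11]=2
i=12: min(r-i=1, Z[3]=0)=0; Z[12]=0
i=13: outside box; Z[13]=0
i=14: outside box; Z[14]=0
i=15: outside box; Z[15]=0

[16, 0, 4, 0, 2, 0, 0, 0, 0, 4, 0, 2, 0, 0, 0, 0]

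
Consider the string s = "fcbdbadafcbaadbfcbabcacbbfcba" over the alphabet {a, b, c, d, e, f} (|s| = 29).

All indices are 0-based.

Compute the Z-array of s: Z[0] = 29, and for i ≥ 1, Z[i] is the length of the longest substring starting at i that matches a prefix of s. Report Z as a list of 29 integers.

[29, 0, 0, 0, 0, 0, 0, 0, 3, 0, 0, 0, 0, 0, 0, 3, 0, 0, 0, 0, 0, 0, 0, 0, 0, 3, 0, 0, 0]

Z[0]=29
i=1: outside box; Z[1]=0
i=2: outside box; Z[2]=0
i=3: outside box; Z[3]=0
i=4: outside box; Z[4]=0
i=5: outside box; Z[5]=0
i=6: outside box; Z[6]=0
i=7: outside box; Z[7]=0
i=8: outside box; Z[8]=3 extend→box=[8,11)
i=9: min(r-i=2, Z[1]=0)=0; Z[9]=0
i=10: min(r-i=1, Z[2]=0)=0; Z[10]=0
i=11: outside box; Z[11]=0
i=12: outside box; Z[12]=0
i=13: outside box; Z[13]=0
i=14: outside box; Z[14]=0
i=15: outside box; Z[15]=3 extend→box=[15,18)
i=16: min(r-i=2, Z[1]=0)=0; Z[16]=0
i=17: min(r-i=1, Z[2]=0)=0; Z[17]=0
i=18: outside box; Z[18]=0
i=19: outside box; Z[19]=0
i=20: outside box; Z[20]=0
i=21: outside box; Z[21]=0
i=22: outside box; Z[22]=0
i=23: outside box; Z[23]=0
i=24: outside box; Z[24]=0
i=25: outside box; Z[25]=3 extend→box=[25,28)
i=26: min(r-i=2, Z[1]=0)=0; Z[26]=0
i=27: min(r-i=1, Z[2]=0)=0; Z[27]=0
i=28: outside box; Z[28]=0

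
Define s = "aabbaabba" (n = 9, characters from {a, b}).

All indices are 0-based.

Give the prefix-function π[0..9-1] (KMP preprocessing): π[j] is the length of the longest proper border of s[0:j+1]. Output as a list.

[0, 1, 0, 0, 1, 2, 3, 4, 5]

π[0] = 0
j=1 s[j]='a': π[1]=1 (border 'a')
j=2 s[j]='b': k: 1→0; π[2]=0 (border '')
j=3 s[j]='b': π[3]=0 (border '')
j=4 s[j]='a': π[4]=1 (border 'a')
j=5 s[j]='a': π[5]=2 (border 'aa')
j=6 s[j]='b': π[6]=3 (border 'aab')
j=7 s[j]='b': π[7]=4 (border 'aabb')
j=8 s[j]='a': π[8]=5 (border 'aabba')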